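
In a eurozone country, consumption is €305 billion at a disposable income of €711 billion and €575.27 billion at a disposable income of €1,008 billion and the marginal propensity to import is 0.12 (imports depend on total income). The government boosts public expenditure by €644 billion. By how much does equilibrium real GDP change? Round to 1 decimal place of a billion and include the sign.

MPC = ΔC/ΔYd = (575.27 − 305)/(1,008 − 711) = 270.27/297 = 0.91.
Spending multiplier = 1/(1 − c + m) = 1/(1 − 0.91 + 0.12) = 1/0.21 ≈ 4.762.
ΔY = k × ΔG = (+€644 billion) / 0.21 ≈ +€3,066.7 billion.

+€3,066.7 billion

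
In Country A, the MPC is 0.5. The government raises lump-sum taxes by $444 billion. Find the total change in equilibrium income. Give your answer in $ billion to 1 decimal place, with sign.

−$444.0 billion

A lump-sum tax change of +$444 billion shifts disposable income by −$444 billion; first-round consumption changes by −c × ΔT = −0.5 × (+$444 billion) = −$222 billion.
Expenditure multiplier = 1/(1 − MPC) = 1/(1 − 0.5) = 1/0.5 = 2.
The tax multiplier is −c × k = −1, so ΔY = k × (−c·ΔT) = (−$222 billion) / 0.5 = −$444 billion.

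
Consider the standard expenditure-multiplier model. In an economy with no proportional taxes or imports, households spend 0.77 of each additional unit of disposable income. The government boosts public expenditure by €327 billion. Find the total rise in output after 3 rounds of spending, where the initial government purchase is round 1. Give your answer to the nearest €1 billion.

Round 1 adds ΔG = €327 billion; each later round is MPC = 0.77 times the previous.
After 3 rounds: 327 + 251.79 + 193.8783 = ΔG·(1 − c^3)/(1 − c) = 327 × (1 − 0.456533)/0.23 ≈ €773 billion.

€773 billion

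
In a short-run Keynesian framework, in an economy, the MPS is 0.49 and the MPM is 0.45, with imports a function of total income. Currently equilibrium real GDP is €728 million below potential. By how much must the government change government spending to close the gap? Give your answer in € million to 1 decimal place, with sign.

MPC = 1 − MPS = 1 − 0.49 = 0.51.
Spending multiplier = 1/(1 − c + m) = 1/(1 − 0.51 + 0.45) = 1/0.94 ≈ 1.064.
Need ΔY = +€728 million, so ΔG = ΔY/k = (+€728 million) × 0.94 ≈ +€684.3 million.
The government should increase government spending by €684.3 million.

+€684.3 million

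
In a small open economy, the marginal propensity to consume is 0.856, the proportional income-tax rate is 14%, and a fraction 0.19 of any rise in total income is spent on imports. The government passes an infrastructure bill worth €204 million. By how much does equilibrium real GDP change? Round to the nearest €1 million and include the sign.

+€449 million

Expenditure multiplier = 1/(1 − c(1−t) + m) = 1/(1 − 0.856×0.86 + 0.19) = 1/0.45384 ≈ 2.203.
ΔY = k × ΔG = (+€204 million) / 0.45384 ≈ +€449 million.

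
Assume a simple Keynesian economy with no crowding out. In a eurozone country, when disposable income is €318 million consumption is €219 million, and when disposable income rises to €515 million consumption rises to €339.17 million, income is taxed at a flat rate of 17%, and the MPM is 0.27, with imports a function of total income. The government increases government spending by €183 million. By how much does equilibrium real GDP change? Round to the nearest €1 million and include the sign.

MPC = ΔC/ΔYd = (339.17 − 219)/(515 − 318) = 120.17/197 = 0.61.
Expenditure multiplier = 1/(1 − c(1−t) + m) = 1/(1 − 0.61×0.83 + 0.27) = 1/0.7637 ≈ 1.309.
ΔY = k × ΔG = (+€183 million) / 0.7637 ≈ +€240 million.

+€240 million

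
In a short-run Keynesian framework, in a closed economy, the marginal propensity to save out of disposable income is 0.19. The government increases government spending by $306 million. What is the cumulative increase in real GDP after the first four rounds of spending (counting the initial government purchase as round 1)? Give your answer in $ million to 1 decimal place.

MPC = 1 − MPS = 1 − 0.19 = 0.81.
Round 1 adds ΔG = $306 million; each later round is MPC = 0.81 times the previous.
After 4 rounds: 306 + 247.86 + 200.7666 + 162.620946 = ΔG·(1 − c^4)/(1 − c) = 306 × (1 − 0.43046721)/0.19 ≈ $917.2 million.

$917.2 million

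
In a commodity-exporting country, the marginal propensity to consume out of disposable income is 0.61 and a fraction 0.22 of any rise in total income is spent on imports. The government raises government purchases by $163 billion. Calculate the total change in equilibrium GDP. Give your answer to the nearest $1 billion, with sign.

Government-spending multiplier = 1/(1 − c + m) = 1/(1 − 0.61 + 0.22) = 1/0.61 ≈ 1.639.
ΔY = k × ΔG = (+$163 billion) / 0.61 ≈ +$267 billion.

+$267 billion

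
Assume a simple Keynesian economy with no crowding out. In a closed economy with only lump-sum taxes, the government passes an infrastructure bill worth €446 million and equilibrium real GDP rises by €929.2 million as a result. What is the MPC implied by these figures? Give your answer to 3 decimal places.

0.520

Implied spending multiplier k = ΔY/ΔG = 929.2/446 ≈ 2.0834.
Since k = 1/(1 − MPC), MPC = 1 − 1/k = 1 − ΔG/ΔY = 1 − 446/929.2 ≈ 0.520.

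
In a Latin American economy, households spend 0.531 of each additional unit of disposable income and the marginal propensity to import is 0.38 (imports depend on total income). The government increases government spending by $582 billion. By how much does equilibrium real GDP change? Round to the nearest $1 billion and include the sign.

+$686 billion

Government-spending multiplier = 1/(1 − c + m) = 1/(1 − 0.531 + 0.38) = 1/0.849 ≈ 1.178.
ΔY = k × ΔG = (+$582 billion) / 0.849 ≈ +$686 billion.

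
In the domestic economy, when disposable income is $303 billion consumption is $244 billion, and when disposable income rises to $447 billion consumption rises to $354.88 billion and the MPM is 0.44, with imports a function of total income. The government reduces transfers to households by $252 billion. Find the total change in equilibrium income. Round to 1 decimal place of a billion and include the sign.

MPC = ΔC/ΔYd = (354.88 − 244)/(447 − 303) = 110.88/144 = 0.77.
The transfer change shifts disposable income by −$252 billion, so first-round consumption changes by c·ΔTR = 0.77 × (−$252 billion) = −$194.04 billion.
Expenditure multiplier = 1/(1 − c + m) = 1/(1 − 0.77 + 0.44) = 1/0.67 ≈ 1.493.
The transfer multiplier is c × k ≈ 1.149, so ΔY = k × (c·ΔTR) = (−$194.04 billion) / 0.67 ≈ −$289.6 billion.

−$289.6 billion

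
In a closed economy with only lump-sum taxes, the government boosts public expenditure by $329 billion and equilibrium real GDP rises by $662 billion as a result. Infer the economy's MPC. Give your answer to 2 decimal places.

Implied spending multiplier k = ΔY/ΔG = 662/329 ≈ 2.0122.
Since k = 1/(1 − MPC), MPC = 1 − 1/k = 1 − ΔG/ΔY = 1 − 329/662 ≈ 0.50.

0.50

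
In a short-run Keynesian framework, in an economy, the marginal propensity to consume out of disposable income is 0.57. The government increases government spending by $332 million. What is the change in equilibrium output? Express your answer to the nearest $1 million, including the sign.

Expenditure multiplier = 1/(1 − MPC) = 1/(1 − 0.57) = 1/0.43 ≈ 2.326.
ΔY = k × ΔG = (+$332 million) / 0.43 ≈ +$772 million.

+$772 million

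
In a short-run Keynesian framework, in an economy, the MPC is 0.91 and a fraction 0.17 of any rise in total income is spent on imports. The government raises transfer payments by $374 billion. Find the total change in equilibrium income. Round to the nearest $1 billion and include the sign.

+$1,309 billion

The transfer change shifts disposable income by +$374 billion, so first-round consumption changes by c·ΔTR = 0.91 × (+$374 billion) = +$340.34 billion.
Expenditure multiplier = 1/(1 − c + m) = 1/(1 − 0.91 + 0.17) = 1/0.26 ≈ 3.846.
The transfer multiplier is c × k = 3.5, so ΔY = k × (c·ΔTR) = (+$340.34 billion) / 0.26 = +$1,309 billion.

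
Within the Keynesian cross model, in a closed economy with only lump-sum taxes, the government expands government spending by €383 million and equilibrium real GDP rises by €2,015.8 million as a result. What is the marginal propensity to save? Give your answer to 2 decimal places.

Implied spending multiplier k = ΔY/ΔG = 2,015.8/383 ≈ 5.2632.
Since k = 1/(1 − MPC), MPC = 1 − 1/k = 1 − ΔG/ΔY = 1 − 383/2,015.8 ≈ 0.81.
MPS = 1 − MPC = 0.19.

0.19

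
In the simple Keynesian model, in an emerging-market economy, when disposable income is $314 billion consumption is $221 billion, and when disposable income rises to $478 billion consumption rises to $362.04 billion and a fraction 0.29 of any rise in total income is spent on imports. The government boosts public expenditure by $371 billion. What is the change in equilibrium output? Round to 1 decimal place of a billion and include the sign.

MPC = ΔC/ΔYd = (362.04 − 221)/(478 − 314) = 141.04/164 = 0.86.
Spending multiplier = 1/(1 − c + m) = 1/(1 − 0.86 + 0.29) = 1/0.43 ≈ 2.326.
ΔY = k × ΔG = (+$371 billion) / 0.43 ≈ +$862.8 billion.

+$862.8 billion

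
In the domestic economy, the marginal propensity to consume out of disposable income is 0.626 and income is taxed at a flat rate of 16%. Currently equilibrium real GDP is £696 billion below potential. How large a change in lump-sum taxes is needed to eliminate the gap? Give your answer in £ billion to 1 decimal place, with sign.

−£527.2 billion

Spending multiplier = 1/(1 − c(1−t)) = 1/(1 − 0.626×0.84) = 1/0.47416 ≈ 2.109.
Tax multiplier = −c·k = −0.626/0.47416 ≈ −1.32. Need ΔY = +£696 billion, so ΔT = ΔY/(−c·k) = −(+£696 billion) × 0.47416 / 0.626 ≈ −£527.2 billion.
The government should cut lump-sum taxes by £527.2 billion.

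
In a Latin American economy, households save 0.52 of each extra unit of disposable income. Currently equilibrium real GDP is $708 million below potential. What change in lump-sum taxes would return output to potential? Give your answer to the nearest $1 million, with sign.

−$767 million

MPC = 1 − MPS = 1 − 0.52 = 0.48.
Spending multiplier = 1/(1 − MPC) = 1/(1 − 0.48) = 1/0.52 ≈ 1.923.
Tax multiplier = −c·k = −0.48/0.52 ≈ −0.923. Need ΔY = +$708 million, so ΔT = ΔY/(−c·k) = −(+$708 million) × 0.52 / 0.48 = −$767 million.
The government should cut lump-sum taxes by $767 million.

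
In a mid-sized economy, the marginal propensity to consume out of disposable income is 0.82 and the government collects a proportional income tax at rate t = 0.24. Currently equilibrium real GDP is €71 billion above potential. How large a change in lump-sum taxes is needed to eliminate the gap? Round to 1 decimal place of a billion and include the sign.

+€32.6 billion

Spending multiplier = 1/(1 − c(1−t)) = 1/(1 − 0.82×0.76) = 1/0.3768 ≈ 2.654.
Tax multiplier = −c·k = −0.82/0.3768 ≈ −2.176. Need ΔY = −€71 billion, so ΔT = ΔY/(−c·k) = −(−€71 billion) × 0.3768 / 0.82 ≈ +€32.6 billion.
The government should raise lump-sum taxes by €32.6 billion.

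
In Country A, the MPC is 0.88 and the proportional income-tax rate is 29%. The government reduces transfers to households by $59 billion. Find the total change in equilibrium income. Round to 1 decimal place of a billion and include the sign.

−$138.4 billion

The transfer change shifts disposable income by −$59 billion, so first-round consumption changes by c·ΔTR = 0.88 × (−$59 billion) = −$51.92 billion.
Expenditure multiplier = 1/(1 − c(1−t)) = 1/(1 − 0.88×0.71) = 1/0.3752 ≈ 2.665.
The transfer multiplier is c × k ≈ 2.345, so ΔY = k × (c·ΔTR) = (−$51.92 billion) / 0.3752 ≈ −$138.4 billion.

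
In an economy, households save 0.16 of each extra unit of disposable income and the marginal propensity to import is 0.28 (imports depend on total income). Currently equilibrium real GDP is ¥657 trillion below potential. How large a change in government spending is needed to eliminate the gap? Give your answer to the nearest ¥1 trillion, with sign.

MPC = 1 − MPS = 1 − 0.16 = 0.84.
Spending multiplier = 1/(1 − c + m) = 1/(1 − 0.84 + 0.28) = 1/0.44 ≈ 2.273.
Need ΔY = +¥657 trillion, so ΔG = ΔY/k = (+¥657 trillion) × 0.44 ≈ +¥289 trillion.
The government should increase government spending by ¥289 trillion.

+¥289 trillion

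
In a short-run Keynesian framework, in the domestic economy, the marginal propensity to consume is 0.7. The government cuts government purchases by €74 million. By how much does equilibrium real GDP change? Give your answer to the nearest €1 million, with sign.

−€247 million

Expenditure multiplier = 1/(1 − MPC) = 1/(1 − 0.7) = 1/0.3 ≈ 3.333.
ΔY = k × ΔG = (−€74 million) / 0.3 ≈ −€247 million.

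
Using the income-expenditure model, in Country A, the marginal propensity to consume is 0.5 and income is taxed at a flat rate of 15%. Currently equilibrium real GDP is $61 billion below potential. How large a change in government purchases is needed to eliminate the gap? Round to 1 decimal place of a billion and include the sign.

+$35.1 billion

Spending multiplier = 1/(1 − c(1−t)) = 1/(1 − 0.5×0.85) = 1/0.575 ≈ 1.739.
Need ΔY = +$61 billion, so ΔG = ΔY/k = (+$61 billion) × 0.575 ≈ +$35.1 billion.
The government should increase government purchases by $35.1 billion.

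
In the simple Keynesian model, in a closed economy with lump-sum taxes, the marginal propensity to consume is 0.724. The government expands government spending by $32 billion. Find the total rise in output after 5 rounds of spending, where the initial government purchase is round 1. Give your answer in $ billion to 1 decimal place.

$92.9 billion

Round 1 adds ΔG = $32 billion; each later round is MPC = 0.724 times the previous.
After 5 rounds: 32 + 23.168 + 16.773632 + 12.144109568 + 8.792335327232 = ΔG·(1 − c^5)/(1 − c) = 32 × (1 − 0.198926586778624)/0.276 ≈ $92.9 billion.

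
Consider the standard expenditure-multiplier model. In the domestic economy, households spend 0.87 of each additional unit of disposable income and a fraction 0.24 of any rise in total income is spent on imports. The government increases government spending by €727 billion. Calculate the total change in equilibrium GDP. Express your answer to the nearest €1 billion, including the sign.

+€1,965 billion

Spending multiplier = 1/(1 − c + m) = 1/(1 − 0.87 + 0.24) = 1/0.37 ≈ 2.703.
ΔY = k × ΔG = (+€727 billion) / 0.37 ≈ +€1,965 billion.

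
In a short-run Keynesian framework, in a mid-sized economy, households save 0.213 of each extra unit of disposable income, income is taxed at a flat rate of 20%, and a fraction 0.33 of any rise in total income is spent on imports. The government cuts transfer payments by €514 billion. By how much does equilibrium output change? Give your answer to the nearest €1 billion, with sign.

MPC = 1 − MPS = 1 − 0.213 = 0.787.
The transfer change shifts disposable income by −€514 billion, so first-round consumption changes by c·ΔTR = 0.787 × (−€514 billion) = −€404.518 billion.
Expenditure multiplier = 1/(1 − c(1−t) + m) = 1/(1 − 0.787×0.8 + 0.33) = 1/0.7004 ≈ 1.428.
The transfer multiplier is c × k ≈ 1.124, so ΔY = k × (c·ΔTR) = (−€404.518 billion) / 0.7004 ≈ −€578 billion.

−€578 billion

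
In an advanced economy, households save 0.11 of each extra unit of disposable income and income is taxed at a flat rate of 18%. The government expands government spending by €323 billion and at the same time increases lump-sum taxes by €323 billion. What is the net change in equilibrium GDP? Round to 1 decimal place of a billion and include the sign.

MPC = 1 − MPS = 1 − 0.11 = 0.89.
Expenditure multiplier = 1/(1 − c(1−t)) = 1/(1 − 0.89×0.82) = 1/0.2702 ≈ 3.701.
ΔG contributes k·ΔG = (+€323 billion) / 0.2702 ≈ +€1,195.4 billion.
ΔT of +€323 billion changes first-round spending by −c·ΔT = −€287.47 billion, contributing k·(−c·ΔT) = (−€287.47 billion) / 0.2702 ≈ −€1,063.9 billion.
Net ΔY = k(ΔG − c·ΔT) = (+€35.53 billion) / 0.2702 ≈ +€131.5 billion.

+€131.5 billion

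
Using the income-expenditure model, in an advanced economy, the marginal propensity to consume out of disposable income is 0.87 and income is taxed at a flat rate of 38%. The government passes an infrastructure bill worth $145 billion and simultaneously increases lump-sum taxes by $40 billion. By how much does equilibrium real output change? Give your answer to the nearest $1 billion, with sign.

Expenditure multiplier = 1/(1 − c(1−t)) = 1/(1 − 0.87×0.62) = 1/0.4606 ≈ 2.171.
ΔG contributes k·ΔG = (+$145 billion) / 0.4606 ≈ +$314.8 billion.
ΔT of +$40 billion changes first-round spending by −c·ΔT = −$34.8 billion, contributing k·(−c·ΔT) = (−$34.8 billion) / 0.4606 ≈ −$75.6 billion.
Net ΔY = k(ΔG − c·ΔT) = (+$110.2 billion) / 0.4606 ≈ +$239 billion.

+$239 billion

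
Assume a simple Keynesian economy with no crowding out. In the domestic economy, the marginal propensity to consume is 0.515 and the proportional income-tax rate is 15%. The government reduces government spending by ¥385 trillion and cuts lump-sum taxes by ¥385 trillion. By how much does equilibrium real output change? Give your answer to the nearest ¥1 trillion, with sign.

Expenditure multiplier = 1/(1 − c(1−t)) = 1/(1 − 0.515×0.85) = 1/0.56225 ≈ 1.779.
ΔG contributes k·ΔG = (−¥385 trillion) / 0.56225 ≈ −¥684.7 trillion.
ΔT of −¥385 trillion changes first-round spending by −c·ΔT = +¥198.275 trillion, contributing k·(−c·ΔT) = (+¥198.275 trillion) / 0.56225 ≈ +¥352.6 trillion.
Net ΔY = k(ΔG − c·ΔT) = (−¥186.725 trillion) / 0.56225 ≈ −¥332 trillion.

−¥332 trillion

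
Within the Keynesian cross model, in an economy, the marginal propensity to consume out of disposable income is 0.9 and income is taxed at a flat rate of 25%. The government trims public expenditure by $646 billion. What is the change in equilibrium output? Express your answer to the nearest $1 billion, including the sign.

Expenditure multiplier = 1/(1 − c(1−t)) = 1/(1 − 0.9×0.75) = 1/0.325 ≈ 3.077.
ΔY = k × ΔG = (−$646 billion) / 0.325 ≈ −$1,988 billion.

−$1,988 billion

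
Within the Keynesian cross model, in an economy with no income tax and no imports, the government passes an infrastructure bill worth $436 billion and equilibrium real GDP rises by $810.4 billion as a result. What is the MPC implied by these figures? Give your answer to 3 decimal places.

Implied spending multiplier k = ΔY/ΔG = 810.4/436 ≈ 1.8587.
Since k = 1/(1 − MPC), MPC = 1 − 1/k = 1 − ΔG/ΔY = 1 − 436/810.4 ≈ 0.462.

0.462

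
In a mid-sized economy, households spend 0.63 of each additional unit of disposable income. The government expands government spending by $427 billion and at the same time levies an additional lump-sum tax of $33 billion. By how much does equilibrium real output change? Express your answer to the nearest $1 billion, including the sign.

Expenditure multiplier = 1/(1 − MPC) = 1/(1 − 0.63) = 1/0.37 ≈ 2.703.
ΔG contributes k·ΔG = (+$427 billion) / 0.37 ≈ +$1,154.1 billion.
ΔT of +$33 billion changes first-round spending by −c·ΔT = −$20.79 billion, contributing k·(−c·ΔT) = (−$20.79 billion) / 0.37 ≈ −$56.2 billion.
Net ΔY = k(ΔG − c·ΔT) = (+$406.21 billion) / 0.37 ≈ +$1,098 billion.

+$1,098 billion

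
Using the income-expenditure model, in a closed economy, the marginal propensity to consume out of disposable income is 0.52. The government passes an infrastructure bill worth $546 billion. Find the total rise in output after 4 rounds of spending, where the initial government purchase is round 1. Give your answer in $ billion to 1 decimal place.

Round 1 adds ΔG = $546 billion; each later round is MPC = 0.52 times the previous.
After 4 rounds: 546 + 283.92 + 147.6384 + 76.771968 = ΔG·(1 − c^4)/(1 − c) = 546 × (1 − 0.07311616)/0.48 ≈ $1,054.3 billion.

$1,054.3 billion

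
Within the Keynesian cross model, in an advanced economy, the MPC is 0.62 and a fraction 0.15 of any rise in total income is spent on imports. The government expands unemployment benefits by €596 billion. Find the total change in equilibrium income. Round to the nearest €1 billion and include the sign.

+€697 billion

The transfer change shifts disposable income by +€596 billion, so first-round consumption changes by c·ΔTR = 0.62 × (+€596 billion) = +€369.52 billion.
Expenditure multiplier = 1/(1 − c + m) = 1/(1 − 0.62 + 0.15) = 1/0.53 ≈ 1.887.
The transfer multiplier is c × k ≈ 1.17, so ΔY = k × (c·ΔTR) = (+€369.52 billion) / 0.53 ≈ +€697 billion.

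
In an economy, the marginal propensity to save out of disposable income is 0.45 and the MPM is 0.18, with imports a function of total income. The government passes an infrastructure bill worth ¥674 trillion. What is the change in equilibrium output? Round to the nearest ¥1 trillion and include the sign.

+¥1,070 trillion

MPC = 1 − MPS = 1 − 0.45 = 0.55.
Expenditure multiplier = 1/(1 − c + m) = 1/(1 − 0.55 + 0.18) = 1/0.63 ≈ 1.587.
ΔY = k × ΔG = (+¥674 trillion) / 0.63 ≈ +¥1,070 trillion.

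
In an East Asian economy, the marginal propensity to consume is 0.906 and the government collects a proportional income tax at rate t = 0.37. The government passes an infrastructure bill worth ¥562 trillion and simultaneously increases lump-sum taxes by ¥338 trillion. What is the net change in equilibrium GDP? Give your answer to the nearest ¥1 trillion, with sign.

+¥596 trillion

Expenditure multiplier = 1/(1 − c(1−t)) = 1/(1 − 0.906×0.63) = 1/0.42922 ≈ 2.33.
ΔG contributes k·ΔG = (+¥562 trillion) / 0.42922 ≈ +¥1,309.4 trillion.
ΔT of +¥338 trillion changes first-round spending by −c·ΔT = −¥306.228 trillion, contributing k·(−c·ΔT) = (−¥306.228 trillion) / 0.42922 ≈ −¥713.5 trillion.
Net ΔY = k(ΔG − c·ΔT) = (+¥255.772 trillion) / 0.42922 ≈ +¥596 trillion.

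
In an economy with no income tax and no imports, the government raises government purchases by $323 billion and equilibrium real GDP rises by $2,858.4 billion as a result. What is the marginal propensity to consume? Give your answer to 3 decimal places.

Implied spending multiplier k = ΔY/ΔG = 2,858.4/323 ≈ 8.8495.
Since k = 1/(1 − MPC), MPC = 1 − 1/k = 1 − ΔG/ΔY = 1 − 323/2,858.4 ≈ 0.887.

0.887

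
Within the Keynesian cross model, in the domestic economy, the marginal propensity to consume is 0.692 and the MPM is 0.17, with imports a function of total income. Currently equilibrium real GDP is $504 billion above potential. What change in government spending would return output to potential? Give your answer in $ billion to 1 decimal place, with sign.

−$240.9 billion

Spending multiplier = 1/(1 − c + m) = 1/(1 − 0.692 + 0.17) = 1/0.478 ≈ 2.092.
Need ΔY = −$504 billion, so ΔG = ΔY/k = (−$504 billion) × 0.478 ≈ −$240.9 billion.
The government should cut government spending by $240.9 billion.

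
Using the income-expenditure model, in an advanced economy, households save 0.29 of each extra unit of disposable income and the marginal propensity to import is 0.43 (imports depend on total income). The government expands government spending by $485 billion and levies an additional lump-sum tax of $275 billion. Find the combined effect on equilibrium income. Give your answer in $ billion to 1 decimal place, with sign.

MPC = 1 − MPS = 1 − 0.29 = 0.71.
Expenditure multiplier = 1/(1 − c + m) = 1/(1 − 0.71 + 0.43) = 1/0.72 ≈ 1.389.
ΔG contributes k·ΔG = (+$485 billion) / 0.72 ≈ +$673.6 billion.
ΔT of +$275 billion changes first-round spending by −c·ΔT = −$195.25 billion, contributing k·(−c·ΔT) = (−$195.25 billion) / 0.72 ≈ −$271.2 billion.
Net ΔY = k(ΔG − c·ΔT) = (+$289.75 billion) / 0.72 ≈ +$402.4 billion.

+$402.4 billion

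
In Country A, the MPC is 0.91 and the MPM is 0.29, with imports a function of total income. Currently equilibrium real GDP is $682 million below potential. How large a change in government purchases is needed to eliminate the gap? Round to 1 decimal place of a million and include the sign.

Spending multiplier = 1/(1 − c + m) = 1/(1 − 0.91 + 0.29) = 1/0.38 ≈ 2.632.
Need ΔY = +$682 million, so ΔG = ΔY/k = (+$682 million) × 0.38 ≈ +$259.2 million.
The government should increase government purchases by $259.2 million.

+$259.2 million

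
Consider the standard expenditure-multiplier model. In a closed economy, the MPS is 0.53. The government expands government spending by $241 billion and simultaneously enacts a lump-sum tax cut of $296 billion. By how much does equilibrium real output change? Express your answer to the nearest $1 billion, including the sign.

MPC = 1 − MPS = 1 − 0.53 = 0.47.
Expenditure multiplier = 1/(1 − MPC) = 1/(1 − 0.47) = 1/0.53 ≈ 1.887.
ΔG contributes k·ΔG = (+$241 billion) / 0.53 ≈ +$454.7 billion.
ΔT of −$296 billion changes first-round spending by −c·ΔT = +$139.12 billion, contributing k·(−c·ΔT) = (+$139.12 billion) / 0.53 ≈ +$262.5 billion.
Net ΔY = k(ΔG − c·ΔT) = (+$380.12 billion) / 0.53 ≈ +$717 billion.

+$717 billion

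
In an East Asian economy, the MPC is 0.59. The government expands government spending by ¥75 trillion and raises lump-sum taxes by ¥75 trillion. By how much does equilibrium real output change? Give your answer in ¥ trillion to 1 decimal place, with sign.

Expenditure multiplier = 1/(1 − MPC) = 1/(1 − 0.59) = 1/0.41 ≈ 2.439.
ΔG contributes k·ΔG = (+¥75 trillion) / 0.41 ≈ +¥182.9 trillion.
ΔT of +¥75 trillion changes first-round spending by −c·ΔT = −¥44.25 trillion, contributing k·(−c·ΔT) = (−¥44.25 trillion) / 0.41 ≈ −¥107.9 trillion.
With ΔG = ΔT and no other leakages, the balanced-budget multiplier is 1, so ΔY = ΔG = +¥75 trillion.

+¥75.0 trillion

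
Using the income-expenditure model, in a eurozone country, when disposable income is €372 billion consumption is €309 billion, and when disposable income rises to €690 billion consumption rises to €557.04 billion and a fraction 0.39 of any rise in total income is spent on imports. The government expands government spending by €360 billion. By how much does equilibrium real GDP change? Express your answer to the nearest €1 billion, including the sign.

MPC = ΔC/ΔYd = (557.04 − 309)/(690 − 372) = 248.04/318 = 0.78.
Government-spending multiplier = 1/(1 − c + m) = 1/(1 − 0.78 + 0.39) = 1/0.61 ≈ 1.639.
ΔY = k × ΔG = (+€360 billion) / 0.61 ≈ +€590 billion.

+€590 billion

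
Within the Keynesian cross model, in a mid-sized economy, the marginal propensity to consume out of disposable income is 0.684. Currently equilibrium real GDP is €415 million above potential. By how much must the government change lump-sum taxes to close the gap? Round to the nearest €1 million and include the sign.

Spending multiplier = 1/(1 − MPC) = 1/(1 − 0.684) = 1/0.316 ≈ 3.165.
Tax multiplier = −c·k = −0.684/0.316 ≈ −2.165. Need ΔY = −€415 million, so ΔT = ΔY/(−c·k) = −(−€415 million) × 0.316 / 0.684 ≈ +€192 million.
The government should raise lump-sum taxes by €192 million.

+€192 million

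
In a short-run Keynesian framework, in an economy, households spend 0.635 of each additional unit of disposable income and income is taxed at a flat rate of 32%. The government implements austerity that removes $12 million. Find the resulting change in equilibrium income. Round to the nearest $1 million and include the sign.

−$21 million

Spending multiplier = 1/(1 − c(1−t)) = 1/(1 − 0.635×0.68) = 1/0.5682 ≈ 1.76.
ΔY = k × ΔG = (−$12 million) / 0.5682 ≈ −$21 million.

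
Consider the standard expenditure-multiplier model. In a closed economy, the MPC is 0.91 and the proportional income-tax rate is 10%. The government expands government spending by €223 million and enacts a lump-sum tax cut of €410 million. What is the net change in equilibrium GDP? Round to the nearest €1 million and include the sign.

Expenditure multiplier = 1/(1 − c(1−t)) = 1/(1 − 0.91×0.9) = 1/0.181 ≈ 5.525.
ΔG contributes k·ΔG = (+€223 million) / 0.181 ≈ +€1,232 million.
ΔT of −€410 million changes first-round spending by −c·ΔT = +€373.1 million, contributing k·(−c·ΔT) = (+€373.1 million) / 0.181 ≈ +€2,061.3 million.
Net ΔY = k(ΔG − c·ΔT) = (+€596.1 million) / 0.181 ≈ +€3,293 million.

+€3,293 million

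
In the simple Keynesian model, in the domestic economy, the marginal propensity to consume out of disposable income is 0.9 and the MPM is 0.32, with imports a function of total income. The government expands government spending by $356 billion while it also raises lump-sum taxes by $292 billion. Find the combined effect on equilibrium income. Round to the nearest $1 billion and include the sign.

+$222 billion

Expenditure multiplier = 1/(1 − c + m) = 1/(1 − 0.9 + 0.32) = 1/0.42 ≈ 2.381.
ΔG contributes k·ΔG = (+$356 billion) / 0.42 ≈ +$847.6 billion.
ΔT of +$292 billion changes first-round spending by −c·ΔT = −$262.8 billion, contributing k·(−c·ΔT) = (−$262.8 billion) / 0.42 ≈ −$625.7 billion.
Net ΔY = k(ΔG − c·ΔT) = (+$93.2 billion) / 0.42 ≈ +$222 billion.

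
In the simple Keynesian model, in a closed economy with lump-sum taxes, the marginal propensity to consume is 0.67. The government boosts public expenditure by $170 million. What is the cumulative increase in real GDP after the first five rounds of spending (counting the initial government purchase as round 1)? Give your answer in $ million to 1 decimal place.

Round 1 adds ΔG = $170 million; each later round is MPC = 0.67 times the previous.
After 5 rounds: 170 + 113.9 + 76.313 + 51.12971 + 34.2569057 = ΔG·(1 − c^5)/(1 − c) = 170 × (1 − 0.1350125107)/0.33 ≈ $445.6 million.

$445.6 million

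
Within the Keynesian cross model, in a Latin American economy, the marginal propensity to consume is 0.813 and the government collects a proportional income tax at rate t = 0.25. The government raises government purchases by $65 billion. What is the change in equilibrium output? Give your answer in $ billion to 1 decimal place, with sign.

+$166.6 billion

Spending multiplier = 1/(1 − c(1−t)) = 1/(1 − 0.813×0.75) = 1/0.39025 ≈ 2.562.
ΔY = k × ΔG = (+$65 billion) / 0.39025 ≈ +$166.6 billion.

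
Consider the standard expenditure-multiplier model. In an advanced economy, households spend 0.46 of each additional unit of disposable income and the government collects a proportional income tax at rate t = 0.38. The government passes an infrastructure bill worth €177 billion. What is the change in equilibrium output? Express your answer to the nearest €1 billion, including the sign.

+€248 billion

Government-spending multiplier = 1/(1 − c(1−t)) = 1/(1 − 0.46×0.62) = 1/0.7148 ≈ 1.399.
ΔY = k × ΔG = (+€177 billion) / 0.7148 ≈ +€248 billion.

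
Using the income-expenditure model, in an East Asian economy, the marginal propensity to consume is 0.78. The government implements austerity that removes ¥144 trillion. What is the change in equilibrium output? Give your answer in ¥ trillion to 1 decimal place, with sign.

−¥654.5 trillion

Expenditure multiplier = 1/(1 − MPC) = 1/(1 − 0.78) = 1/0.22 ≈ 4.545.
ΔY = k × ΔG = (−¥144 trillion) / 0.22 ≈ −¥654.5 trillion.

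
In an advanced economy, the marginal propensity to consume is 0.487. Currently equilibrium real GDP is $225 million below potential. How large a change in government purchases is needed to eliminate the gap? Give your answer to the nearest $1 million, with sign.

Spending multiplier = 1/(1 − MPC) = 1/(1 − 0.487) = 1/0.513 ≈ 1.949.
Need ΔY = +$225 million, so ΔG = ΔY/k = (+$225 million) × 0.513 ≈ +$115 million.
The government should increase government purchases by $115 million.

+$115 million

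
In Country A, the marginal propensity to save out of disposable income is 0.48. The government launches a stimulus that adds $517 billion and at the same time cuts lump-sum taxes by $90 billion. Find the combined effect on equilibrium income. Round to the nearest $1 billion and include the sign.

MPC = 1 − MPS = 1 − 0.48 = 0.52.
Expenditure multiplier = 1/(1 − MPC) = 1/(1 − 0.52) = 1/0.48 ≈ 2.083.
ΔG contributes k·ΔG = (+$517 billion) / 0.48 ≈ +$1,077.1 billion.
ΔT of −$90 billion changes first-round spending by −c·ΔT = +$46.8 billion, contributing k·(−c·ΔT) = (+$46.8 billion) / 0.48 = +$97.5 billion.
Net ΔY = k(ΔG − c·ΔT) = (+$563.8 billion) / 0.48 ≈ +$1,175 billion.

+$1,175 billion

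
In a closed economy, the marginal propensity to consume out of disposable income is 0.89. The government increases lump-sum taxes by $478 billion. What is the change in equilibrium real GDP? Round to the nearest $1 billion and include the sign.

A lump-sum tax change of +$478 billion shifts disposable income by −$478 billion; first-round consumption changes by −c × ΔT = −0.89 × (+$478 billion) = −$425.42 billion.
Expenditure multiplier = 1/(1 − MPC) = 1/(1 − 0.89) = 1/0.11 ≈ 9.091.
The tax multiplier is −c × k ≈ −8.091, so ΔY = k × (−c·ΔT) = (−$425.42 billion) / 0.11 ≈ −$3,867 billion.

−$3,867 billion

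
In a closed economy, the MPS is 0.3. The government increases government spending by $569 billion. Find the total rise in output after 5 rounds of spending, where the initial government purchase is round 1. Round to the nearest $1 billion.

MPC = 1 − MPS = 1 − 0.3 = 0.7.
Round 1 adds ΔG = $569 billion; each later round is MPC = 0.7 times the previous.
After 5 rounds: 569 + 398.3 + 278.81 + 195.167 + 136.6169 = ΔG·(1 − c^5)/(1 − c) = 569 × (1 − 0.16807)/0.3 ≈ $1,578 billion.

$1,578 billion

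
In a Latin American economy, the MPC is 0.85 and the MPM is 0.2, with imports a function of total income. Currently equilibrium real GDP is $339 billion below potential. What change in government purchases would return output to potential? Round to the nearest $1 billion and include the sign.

Spending multiplier = 1/(1 − c + m) = 1/(1 − 0.85 + 0.2) = 1/0.35 ≈ 2.857.
Need ΔY = +$339 billion, so ΔG = ΔY/k = (+$339 billion) × 0.35 ≈ +$119 billion.
The government should increase government purchases by $119 billion.

+$119 billion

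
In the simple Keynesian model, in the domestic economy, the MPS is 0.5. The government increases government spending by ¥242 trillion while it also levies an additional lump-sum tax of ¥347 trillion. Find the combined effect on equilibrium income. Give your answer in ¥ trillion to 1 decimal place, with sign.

MPC = 1 − MPS = 1 − 0.5 = 0.5.
Expenditure multiplier = 1/(1 − MPC) = 1/(1 − 0.5) = 1/0.5 = 2.
ΔG contributes k·ΔG = (+¥242 trillion) / 0.5 = +¥484 trillion.
ΔT of +¥347 trillion changes first-round spending by −c·ΔT = −¥173.5 trillion, contributing k·(−c·ΔT) = (−¥173.5 trillion) / 0.5 = −¥347 trillion.
Net ΔY = k(ΔG − c·ΔT) = (+¥68.5 trillion) / 0.5 = +¥137 trillion.

+¥137.0 trillion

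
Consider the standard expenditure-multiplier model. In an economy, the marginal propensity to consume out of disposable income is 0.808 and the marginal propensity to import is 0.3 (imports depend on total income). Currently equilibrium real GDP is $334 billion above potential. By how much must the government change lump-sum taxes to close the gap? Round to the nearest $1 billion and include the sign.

Spending multiplier = 1/(1 − c + m) = 1/(1 − 0.808 + 0.3) = 1/0.492 ≈ 2.033.
Tax multiplier = −c·k = −0.808/0.492 ≈ −1.642. Need ΔY = −$334 billion, so ΔT = ΔY/(−c·k) = −(−$334 billion) × 0.492 / 0.808 ≈ +$203 billion.
The government should raise lump-sum taxes by $203 billion.

+$203 billion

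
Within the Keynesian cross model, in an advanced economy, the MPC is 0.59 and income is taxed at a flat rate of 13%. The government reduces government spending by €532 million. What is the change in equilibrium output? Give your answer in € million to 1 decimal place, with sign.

Spending multiplier = 1/(1 − c(1−t)) = 1/(1 − 0.59×0.87) = 1/0.4867 ≈ 2.055.
ΔY = k × ΔG = (−€532 million) / 0.4867 ≈ −€1,093.1 million.

−€1,093.1 million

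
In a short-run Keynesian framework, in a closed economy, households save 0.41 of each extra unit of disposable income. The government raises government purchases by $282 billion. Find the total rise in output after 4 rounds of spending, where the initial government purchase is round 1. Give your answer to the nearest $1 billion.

$604 billion

MPC = 1 − MPS = 1 − 0.41 = 0.59.
Round 1 adds ΔG = $282 billion; each later round is MPC = 0.59 times the previous.
After 4 rounds: 282 + 166.38 + 98.1642 + 57.916878 = ΔG·(1 − c^4)/(1 − c) = 282 × (1 − 0.12117361)/0.41 ≈ $604 billion.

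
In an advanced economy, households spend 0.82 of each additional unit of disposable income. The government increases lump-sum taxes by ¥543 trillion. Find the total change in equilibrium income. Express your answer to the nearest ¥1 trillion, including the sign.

−¥2,474 trillion

A lump-sum tax change of +¥543 trillion shifts disposable income by −¥543 trillion; first-round consumption changes by −c × ΔT = −0.82 × (+¥543 trillion) = −¥445.26 trillion.
Expenditure multiplier = 1/(1 − MPC) = 1/(1 − 0.82) = 1/0.18 ≈ 5.556.
The tax multiplier is −c × k ≈ −4.556, so ΔY = k × (−c·ΔT) = (−¥445.26 trillion) / 0.18 ≈ −¥2,474 trillion.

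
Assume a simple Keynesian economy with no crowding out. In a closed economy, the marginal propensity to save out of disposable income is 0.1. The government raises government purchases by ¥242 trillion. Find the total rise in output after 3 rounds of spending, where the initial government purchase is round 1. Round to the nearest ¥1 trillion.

¥656 trillion

MPC = 1 − MPS = 1 − 0.1 = 0.9.
Round 1 adds ΔG = ¥242 trillion; each later round is MPC = 0.9 times the previous.
After 3 rounds: 242 + 217.8 + 196.02 = ΔG·(1 − c^3)/(1 − c) = 242 × (1 − 0.729)/0.1 ≈ ¥656 trillion.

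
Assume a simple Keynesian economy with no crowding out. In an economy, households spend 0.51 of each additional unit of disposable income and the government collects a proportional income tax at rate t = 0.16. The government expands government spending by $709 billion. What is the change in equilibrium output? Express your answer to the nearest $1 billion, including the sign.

Expenditure multiplier = 1/(1 − c(1−t)) = 1/(1 − 0.51×0.84) = 1/0.5716 ≈ 1.749.
ΔY = k × ΔG = (+$709 billion) / 0.5716 ≈ +$1,240 billion.

+$1,240 billion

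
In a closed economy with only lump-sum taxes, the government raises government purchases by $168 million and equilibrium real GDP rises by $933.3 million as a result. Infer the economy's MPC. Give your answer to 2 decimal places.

0.82

Implied spending multiplier k = ΔY/ΔG = 933.3/168 ≈ 5.5554.
Since k = 1/(1 − MPC), MPC = 1 − 1/k = 1 − ΔG/ΔY = 1 − 168/933.3 ≈ 0.82.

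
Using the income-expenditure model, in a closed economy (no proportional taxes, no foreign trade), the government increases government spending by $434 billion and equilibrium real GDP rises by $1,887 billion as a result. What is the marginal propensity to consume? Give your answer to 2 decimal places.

Implied spending multiplier k = ΔY/ΔG = 1,887/434 ≈ 4.3479.
Since k = 1/(1 − MPC), MPC = 1 − 1/k = 1 − ΔG/ΔY = 1 − 434/1,887 ≈ 0.77.

0.77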